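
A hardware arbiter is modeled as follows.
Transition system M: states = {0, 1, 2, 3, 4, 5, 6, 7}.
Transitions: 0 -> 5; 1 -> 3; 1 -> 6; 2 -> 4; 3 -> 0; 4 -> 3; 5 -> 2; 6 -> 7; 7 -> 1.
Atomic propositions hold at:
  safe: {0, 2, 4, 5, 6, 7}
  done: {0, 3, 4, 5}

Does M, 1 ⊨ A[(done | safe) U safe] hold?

Sat(done | safe) = {0, 2, 3, 4, 5, 6, 7}
A[(done | safe) U safe]: least fixpoint, start Z0 = Sat(safe) = {0, 2, 4, 5, 6, 7}, add states in Sat(done | safe) with every successor in Z. Z1 = {0, 2, 3, 4, 5, 6, 7}; fixed.
Sat(A[(done | safe) U safe]) = {0, 2, 3, 4, 5, 6, 7}
1 ∉ Sat(A[(done | safe) U safe]) = {0, 2, 3, 4, 5, 6, 7}, so the formula does not hold at 1.

No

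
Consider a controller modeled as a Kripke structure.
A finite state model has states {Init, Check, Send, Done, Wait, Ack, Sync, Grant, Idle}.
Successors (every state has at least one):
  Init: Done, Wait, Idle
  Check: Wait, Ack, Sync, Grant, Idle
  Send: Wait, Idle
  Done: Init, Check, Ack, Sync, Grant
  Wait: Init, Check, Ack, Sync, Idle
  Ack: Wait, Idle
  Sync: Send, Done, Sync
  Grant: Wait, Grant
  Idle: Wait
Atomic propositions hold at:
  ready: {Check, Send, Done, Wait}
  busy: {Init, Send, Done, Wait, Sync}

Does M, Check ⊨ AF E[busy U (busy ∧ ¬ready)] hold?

Sat(¬ready) = {Init, Ack, Sync, Grant, Idle}
Sat(busy ∧ ¬ready) = {Init, Sync}
E[busy U (busy ∧ ¬ready)]: least fixpoint, start Z0 = Sat((busy ∧ ¬ready)) = {Init, Sync}, add states in Sat(busy) with some successor in Z. Z1 = {Init, Done, Wait, Sync}; Z2 = {Init, Send, Done, Wait, Sync}; fixed.
Sat(E[busy U (busy ∧ ¬ready)]) = {Init, Send, Done, Wait, Sync}
AF E[busy U (busy ∧ ¬ready)]: least fixpoint, start Z0 = {Init, Send, Done, Wait, Sync}, add states with every successor in Z. Z1 = {Init, Send, Done, Wait, Sync, Idle}; Z2 = {Init, Send, Done, Wait, Ack, Sync, Idle}; fixed.
Sat(AF E[busy U (busy ∧ ¬ready)]) = {Init, Send, Done, Wait, Ack, Sync, Idle}
Check ∉ Sat(AF E[busy U (busy ∧ ¬ready)]) = {Init, Send, Done, Wait, Ack, Sync, Idle}, so the formula does not hold at Check.

No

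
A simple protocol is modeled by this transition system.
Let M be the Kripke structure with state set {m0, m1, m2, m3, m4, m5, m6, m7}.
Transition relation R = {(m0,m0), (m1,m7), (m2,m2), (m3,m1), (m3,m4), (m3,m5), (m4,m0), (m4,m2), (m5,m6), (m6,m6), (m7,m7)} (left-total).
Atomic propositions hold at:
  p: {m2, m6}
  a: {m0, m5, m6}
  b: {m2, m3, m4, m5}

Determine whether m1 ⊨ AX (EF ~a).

Sat(~a) = {m1, m2, m3, m4, m7}
EF ~a: least fixpoint, start Z0 = {m1, m2, m3, m4, m7}, add states with some successor in Z. Already a fixed point.
Sat(EF ~a) = {m1, m2, m3, m4, m7}
Sat(AX (EF ~a)) = {s : every successor in {m1, m2, m3, m4, m7}} = {m1, m2, m7}
m1 ∈ Sat(AX (EF ~a)) = {m1, m2, m7}, so the formula holds at m1.

Yes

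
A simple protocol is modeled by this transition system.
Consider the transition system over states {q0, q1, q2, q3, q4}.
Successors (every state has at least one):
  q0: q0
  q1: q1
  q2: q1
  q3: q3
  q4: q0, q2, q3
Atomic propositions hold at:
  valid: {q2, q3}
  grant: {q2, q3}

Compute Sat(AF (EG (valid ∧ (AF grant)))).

{q3}

AF grant: least fixpoint, start Z0 = {q2, q3}, add states with every successor in Z. Already a fixed point.
Sat(AF grant) = {q2, q3}
Sat(valid ∧ (AF grant)) = {q2, q3}
EG (valid ∧ (AF grant)): greatest fixpoint, start Z0 = {q2, q3}, keep only states in Sat with some successor in Z. Z1 = {q3}; fixed.
Sat(EG (valid ∧ (AF grant))) = {q3}
AF (EG (valid ∧ (AF grant))): least fixpoint, start Z0 = {q3}, add states with every successor in Z. Already a fixed point.
Sat(AF (EG (valid ∧ (AF grant)))) = {q3}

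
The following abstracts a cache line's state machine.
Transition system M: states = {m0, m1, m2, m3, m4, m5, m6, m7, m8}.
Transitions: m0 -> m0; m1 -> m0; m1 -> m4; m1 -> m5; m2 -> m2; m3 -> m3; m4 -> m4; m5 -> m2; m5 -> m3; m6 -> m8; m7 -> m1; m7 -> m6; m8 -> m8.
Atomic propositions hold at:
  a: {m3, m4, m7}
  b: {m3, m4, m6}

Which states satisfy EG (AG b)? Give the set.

AG b: greatest fixpoint, start Z0 = {m3, m4, m6}, keep only states in Sat with every successor in Z. Z1 = {m3, m4}; fixed.
Sat(AG b) = {m3, m4}
EG (AG b): greatest fixpoint, start Z0 = {m3, m4}, keep only states in Sat with some successor in Z. Already a fixed point.
Sat(EG (AG b)) = {m3, m4}

{m3, m4}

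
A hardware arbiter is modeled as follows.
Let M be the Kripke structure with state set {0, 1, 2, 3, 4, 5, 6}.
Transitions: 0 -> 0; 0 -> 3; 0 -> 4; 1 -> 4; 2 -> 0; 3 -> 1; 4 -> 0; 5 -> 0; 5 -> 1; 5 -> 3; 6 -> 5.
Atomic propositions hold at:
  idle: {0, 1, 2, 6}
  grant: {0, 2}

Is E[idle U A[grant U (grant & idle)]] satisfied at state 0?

Yes

Sat(grant & idle) = {0, 2}
A[grant U (grant & idle)]: least fixpoint, start Z0 = Sat((grant & idle)) = {0, 2}, add states in Sat(grant) with every successor in Z. Already a fixed point.
Sat(A[grant U (grant & idle)]) = {0, 2}
E[idle U A[grant U (grant & idle)]]: least fixpoint, start Z0 = Sat(A[grant U (grant & idle)]) = {0, 2}, add states in Sat(idle) with some successor in Z. Already a fixed point.
Sat(E[idle U A[grant U (grant & idle)]]) = {0, 2}
0 ∈ Sat(E[idle U A[grant U (grant & idle)]]) = {0, 2}, so the formula holds at 0.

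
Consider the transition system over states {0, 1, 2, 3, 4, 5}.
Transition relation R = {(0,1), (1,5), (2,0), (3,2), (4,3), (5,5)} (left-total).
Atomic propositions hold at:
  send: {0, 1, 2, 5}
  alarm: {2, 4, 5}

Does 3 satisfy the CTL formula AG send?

AG send: greatest fixpoint, start Z0 = {0, 1, 2, 5}, keep only states in Sat with every successor in Z. Already a fixed point.
Sat(AG send) = {0, 1, 2, 5}
3 ∉ Sat(AG send) = {0, 1, 2, 5}, so the formula does not hold at 3.

No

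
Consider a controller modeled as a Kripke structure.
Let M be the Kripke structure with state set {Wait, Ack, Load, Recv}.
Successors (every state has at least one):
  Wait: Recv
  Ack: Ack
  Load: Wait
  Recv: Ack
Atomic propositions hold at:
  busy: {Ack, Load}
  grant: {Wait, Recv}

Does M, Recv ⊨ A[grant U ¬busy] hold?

Sat(¬busy) = {Wait, Recv}
A[grant U ¬busy]: least fixpoint, start Z0 = Sat(¬busy) = {Wait, Recv}, add states in Sat(grant) with every successor in Z. Already a fixed point.
Sat(A[grant U ¬busy]) = {Wait, Recv}
Recv ∈ Sat(A[grant U ¬busy]) = {Wait, Recv}, so the formula holds at Recv.

Yes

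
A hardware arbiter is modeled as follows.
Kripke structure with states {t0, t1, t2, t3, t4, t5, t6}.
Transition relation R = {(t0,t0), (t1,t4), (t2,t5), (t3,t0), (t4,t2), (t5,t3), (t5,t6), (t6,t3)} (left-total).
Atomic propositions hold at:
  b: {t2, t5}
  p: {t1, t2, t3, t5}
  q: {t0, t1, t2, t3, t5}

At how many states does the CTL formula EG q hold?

EG q: greatest fixpoint, start Z0 = {t0, t1, t2, t3, t5}, keep only states in Sat with some successor in Z. Z1 = {t0, t2, t3, t5}; fixed.
Sat(EG q) = {t0, t2, t3, t5}
|Sat(EG q)| = |{t0, t2, t3, t5}| = 4.

4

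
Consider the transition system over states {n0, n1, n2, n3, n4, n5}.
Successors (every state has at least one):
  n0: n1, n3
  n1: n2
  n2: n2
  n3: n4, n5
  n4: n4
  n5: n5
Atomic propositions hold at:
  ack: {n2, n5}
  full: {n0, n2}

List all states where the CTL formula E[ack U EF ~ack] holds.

{n0, n1, n3, n4}

Sat(~ack) = {n0, n1, n3, n4}
EF ~ack: least fixpoint, start Z0 = {n0, n1, n3, n4}, add states with some successor in Z. Already a fixed point.
Sat(EF ~ack) = {n0, n1, n3, n4}
E[ack U EF ~ack]: least fixpoint, start Z0 = Sat(EF ~ack) = {n0, n1, n3, n4}, add states in Sat(ack) with some successor in Z. Already a fixed point.
Sat(E[ack U EF ~ack]) = {n0, n1, n3, n4}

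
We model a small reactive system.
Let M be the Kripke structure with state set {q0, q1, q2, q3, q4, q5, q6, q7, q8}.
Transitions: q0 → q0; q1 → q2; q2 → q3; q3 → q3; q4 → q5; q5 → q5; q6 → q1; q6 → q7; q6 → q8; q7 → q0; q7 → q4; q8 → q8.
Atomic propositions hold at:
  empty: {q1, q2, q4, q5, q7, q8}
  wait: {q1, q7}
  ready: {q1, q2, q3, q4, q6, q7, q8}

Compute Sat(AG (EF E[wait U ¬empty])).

Sat(¬empty) = {q0, q3, q6}
E[wait U ¬empty]: least fixpoint, start Z0 = Sat(¬empty) = {q0, q3, q6}, add states in Sat(wait) with some successor in Z. Z1 = {q0, q3, q6, q7}; fixed.
Sat(E[wait U ¬empty]) = {q0, q3, q6, q7}
EF E[wait U ¬empty]: least fixpoint, start Z0 = {q0, q3, q6, q7}, add states with some successor in Z. Z1 = {q0, q2, q3, q6, q7}; Z2 = {q0, q1, q2, q3, q6, q7}; fixed.
Sat(EF E[wait U ¬empty]) = {q0, q1, q2, q3, q6, q7}
AG (EF E[wait U ¬empty]): greatest fixpoint, start Z0 = {q0, q1, q2, q3, q6, q7}, keep only states in Sat with every successor in Z. Z1 = {q0, q1, q2, q3}; fixed.
Sat(AG (EF E[wait U ¬empty])) = {q0, q1, q2, q3}

{q0, q1, q2, q3}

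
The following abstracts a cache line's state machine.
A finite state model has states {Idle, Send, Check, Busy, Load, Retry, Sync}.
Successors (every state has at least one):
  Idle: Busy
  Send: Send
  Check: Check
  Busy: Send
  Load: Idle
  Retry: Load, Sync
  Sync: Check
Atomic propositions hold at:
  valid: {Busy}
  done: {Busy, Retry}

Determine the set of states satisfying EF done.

{Idle, Busy, Load, Retry}

EF done: least fixpoint, start Z0 = {Busy, Retry}, add states with some successor in Z. Z1 = {Idle, Busy, Retry}; Z2 = {Idle, Busy, Load, Retry}; fixed.
Sat(EF done) = {Idle, Busy, Load, Retry}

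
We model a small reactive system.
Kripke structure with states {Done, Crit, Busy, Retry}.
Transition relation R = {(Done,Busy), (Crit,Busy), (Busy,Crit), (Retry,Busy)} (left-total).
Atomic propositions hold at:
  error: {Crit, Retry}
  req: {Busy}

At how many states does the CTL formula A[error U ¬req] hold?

Sat(¬req) = {Done, Crit, Retry}
A[error U ¬req]: least fixpoint, start Z0 = Sat(¬req) = {Done, Crit, Retry}, add states in Sat(error) with every successor in Z. Already a fixed point.
Sat(A[error U ¬req]) = {Done, Crit, Retry}
|Sat(A[error U ¬req])| = |{Done, Crit, Retry}| = 3.

3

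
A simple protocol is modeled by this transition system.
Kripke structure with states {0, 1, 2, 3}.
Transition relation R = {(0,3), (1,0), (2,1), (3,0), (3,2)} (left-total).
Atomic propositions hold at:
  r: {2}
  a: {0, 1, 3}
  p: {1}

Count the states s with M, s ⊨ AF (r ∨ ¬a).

Sat(¬a) = {2}
Sat(r ∨ ¬a) = {2}
AF (r ∨ ¬a): least fixpoint, start Z0 = {2}, add states with every successor in Z. Already a fixed point.
Sat(AF (r ∨ ¬a)) = {2}
|Sat(AF (r ∨ ¬a))| = |{2}| = 1.

1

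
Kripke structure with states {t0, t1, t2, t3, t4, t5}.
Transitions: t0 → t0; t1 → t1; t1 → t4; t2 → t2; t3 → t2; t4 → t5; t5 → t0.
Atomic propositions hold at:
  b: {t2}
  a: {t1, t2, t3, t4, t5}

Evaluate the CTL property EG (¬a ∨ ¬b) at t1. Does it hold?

Sat(¬a) = {t0}
Sat(¬b) = {t0, t1, t3, t4, t5}
Sat(¬a ∨ ¬b) = {t0, t1, t3, t4, t5}
EG (¬a ∨ ¬b): greatest fixpoint, start Z0 = {t0, t1, t3, t4, t5}, keep only states in Sat with some successor in Z. Z1 = {t0, t1, t4, t5}; fixed.
Sat(EG (¬a ∨ ¬b)) = {t0, t1, t4, t5}
t1 ∈ Sat(EG (¬a ∨ ¬b)) = {t0, t1, t4, t5}, so the formula holds at t1.

Yes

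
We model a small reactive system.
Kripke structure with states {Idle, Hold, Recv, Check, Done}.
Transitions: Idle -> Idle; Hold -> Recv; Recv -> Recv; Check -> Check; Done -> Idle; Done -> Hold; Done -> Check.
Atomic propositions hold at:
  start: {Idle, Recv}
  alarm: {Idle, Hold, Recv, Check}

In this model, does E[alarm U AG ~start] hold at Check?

Yes

Sat(~start) = {Hold, Check, Done}
AG ~start: greatest fixpoint, start Z0 = {Hold, Check, Done}, keep only states in Sat with every successor in Z. Z1 = {Check}; fixed.
Sat(AG ~start) = {Check}
E[alarm U AG ~start]: least fixpoint, start Z0 = Sat(AG ~start) = {Check}, add states in Sat(alarm) with some successor in Z. Already a fixed point.
Sat(E[alarm U AG ~start]) = {Check}
Check ∈ Sat(E[alarm U AG ~start]) = {Check}, so the formula holds at Check.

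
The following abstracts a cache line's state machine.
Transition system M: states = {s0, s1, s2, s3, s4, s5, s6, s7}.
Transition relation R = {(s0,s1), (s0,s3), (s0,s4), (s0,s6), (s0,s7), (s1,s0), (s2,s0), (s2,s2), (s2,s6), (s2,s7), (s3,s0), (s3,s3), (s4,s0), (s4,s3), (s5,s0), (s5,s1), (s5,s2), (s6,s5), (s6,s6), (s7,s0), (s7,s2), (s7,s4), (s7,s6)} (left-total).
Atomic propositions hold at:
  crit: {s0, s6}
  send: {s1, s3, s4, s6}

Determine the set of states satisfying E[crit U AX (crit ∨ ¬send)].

Sat(¬send) = {s0, s2, s5, s7}
Sat(crit ∨ ¬send) = {s0, s2, s5, s6, s7}
Sat(AX (crit ∨ ¬send)) = {s : every successor in {s0, s2, s5, s6, s7}} = {s1, s2, s6}
E[crit U AX (crit ∨ ¬send)]: least fixpoint, start Z0 = Sat(AX (crit ∨ ¬send)) = {s1, s2, s6}, add states in Sat(crit) with some successor in Z. Z1 = {s0, s1, s2, s6}; fixed.
Sat(E[crit U AX (crit ∨ ¬send)]) = {s0, s1, s2, s6}

{s0, s1, s2, s6}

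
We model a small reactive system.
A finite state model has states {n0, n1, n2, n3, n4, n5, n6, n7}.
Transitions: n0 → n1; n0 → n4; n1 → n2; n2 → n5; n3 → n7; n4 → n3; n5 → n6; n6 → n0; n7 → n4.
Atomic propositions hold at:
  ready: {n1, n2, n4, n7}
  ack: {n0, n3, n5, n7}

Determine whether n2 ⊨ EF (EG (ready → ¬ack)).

Sat(¬ack) = {n1, n2, n4, n6}
Sat(ready → ¬ack) = {n0, n1, n2, n3, n4, n5, n6}
EG (ready → ¬ack): greatest fixpoint, start Z0 = {n0, n1, n2, n3, n4, n5, n6}, keep only states in Sat with some successor in Z. Z1 = {n0, n1, n2, n4, n5, n6}; Z2 = {n0, n1, n2, n5, n6}; fixed.
Sat(EG (ready → ¬ack)) = {n0, n1, n2, n5, n6}
EF (EG (ready → ¬ack)): least fixpoint, start Z0 = {n0, n1, n2, n5, n6}, add states with some successor in Z. Already a fixed point.
Sat(EF (EG (ready → ¬ack))) = {n0, n1, n2, n5, n6}
n2 ∈ Sat(EF (EG (ready → ¬ack))) = {n0, n1, n2, n5, n6}, so the formula holds at n2.

Yes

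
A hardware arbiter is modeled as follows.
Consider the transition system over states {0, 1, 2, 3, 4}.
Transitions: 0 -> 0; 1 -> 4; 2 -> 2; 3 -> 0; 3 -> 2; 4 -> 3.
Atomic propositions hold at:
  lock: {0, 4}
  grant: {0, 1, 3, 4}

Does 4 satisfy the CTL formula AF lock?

Yes

AF lock: least fixpoint, start Z0 = {0, 4}, add states with every successor in Z. Z1 = {0, 1, 4}; fixed.
Sat(AF lock) = {0, 1, 4}
4 ∈ Sat(AF lock) = {0, 1, 4}, so the formula holds at 4.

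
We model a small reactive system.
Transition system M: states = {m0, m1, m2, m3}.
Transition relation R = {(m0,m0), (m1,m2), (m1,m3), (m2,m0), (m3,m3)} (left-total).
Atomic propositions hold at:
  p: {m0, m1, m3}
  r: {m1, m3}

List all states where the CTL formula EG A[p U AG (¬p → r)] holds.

{m0, m3}

Sat(¬p) = {m2}
Sat(¬p → r) = {m0, m1, m3}
AG (¬p → r): greatest fixpoint, start Z0 = {m0, m1, m3}, keep only states in Sat with every successor in Z. Z1 = {m0, m3}; fixed.
Sat(AG (¬p → r)) = {m0, m3}
A[p U AG (¬p → r)]: least fixpoint, start Z0 = Sat(AG (¬p → r)) = {m0, m3}, add states in Sat(p) with every successor in Z. Already a fixed point.
Sat(A[p U AG (¬p → r)]) = {m0, m3}
EG A[p U AG (¬p → r)]: greatest fixpoint, start Z0 = {m0, m3}, keep only states in Sat with some successor in Z. Already a fixed point.
Sat(EG A[p U AG (¬p → r)]) = {m0, m3}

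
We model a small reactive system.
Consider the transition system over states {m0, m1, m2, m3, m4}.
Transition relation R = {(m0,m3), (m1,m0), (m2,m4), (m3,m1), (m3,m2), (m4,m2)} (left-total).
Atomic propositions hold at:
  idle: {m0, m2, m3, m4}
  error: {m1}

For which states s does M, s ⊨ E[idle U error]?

{m0, m1, m3}

E[idle U error]: least fixpoint, start Z0 = Sat(error) = {m1}, add states in Sat(idle) with some successor in Z. Z1 = {m1, m3}; Z2 = {m0, m1, m3}; fixed.
Sat(E[idle U error]) = {m0, m1, m3}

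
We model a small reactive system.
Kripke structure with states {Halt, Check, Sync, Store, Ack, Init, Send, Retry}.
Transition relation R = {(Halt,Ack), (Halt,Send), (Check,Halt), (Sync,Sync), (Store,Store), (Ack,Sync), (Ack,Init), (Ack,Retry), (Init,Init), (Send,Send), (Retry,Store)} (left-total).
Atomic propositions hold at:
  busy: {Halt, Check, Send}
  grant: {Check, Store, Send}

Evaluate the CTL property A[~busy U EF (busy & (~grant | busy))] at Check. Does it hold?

Sat(~busy) = {Sync, Store, Ack, Init, Retry}
Sat(~grant) = {Halt, Sync, Ack, Init, Retry}
Sat(~grant | busy) = {Halt, Check, Sync, Ack, Init, Send, Retry}
Sat(busy & (~grant | busy)) = {Halt, Check, Send}
EF (busy & (~grant | busy)): least fixpoint, start Z0 = {Halt, Check, Send}, add states with some successor in Z. Already a fixed point.
Sat(EF (busy & (~grant | busy))) = {Halt, Check, Send}
A[~busy U EF (busy & (~grant | busy))]: least fixpoint, start Z0 = Sat(EF (busy & (~grant | busy))) = {Halt, Check, Send}, add states in Sat(~busy) with every successor in Z. Already a fixed point.
Sat(A[~busy U EF (busy & (~grant | busy))]) = {Halt, Check, Send}
Check ∈ Sat(A[~busy U EF (busy & (~grant | busy))]) = {Halt, Check, Send}, so the formula holds at Check.

Yes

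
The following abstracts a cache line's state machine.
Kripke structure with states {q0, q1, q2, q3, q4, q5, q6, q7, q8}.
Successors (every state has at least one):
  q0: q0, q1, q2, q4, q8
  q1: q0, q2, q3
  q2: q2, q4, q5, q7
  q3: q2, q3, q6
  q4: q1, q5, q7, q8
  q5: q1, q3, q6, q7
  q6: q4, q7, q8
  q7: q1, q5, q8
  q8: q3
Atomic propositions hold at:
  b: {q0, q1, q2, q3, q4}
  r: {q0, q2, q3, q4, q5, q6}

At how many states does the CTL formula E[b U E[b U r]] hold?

7

E[b U r]: least fixpoint, start Z0 = Sat(r) = {q0, q2, q3, q4, q5, q6}, add states in Sat(b) with some successor in Z. Z1 = {q0, q1, q2, q3, q4, q5, q6}; fixed.
Sat(E[b U r]) = {q0, q1, q2, q3, q4, q5, q6}
E[b U E[b U r]]: least fixpoint, start Z0 = Sat(E[b U r]) = {q0, q1, q2, q3, q4, q5, q6}, add states in Sat(b) with some successor in Z. Already a fixed point.
Sat(E[b U E[b U r]]) = {q0, q1, q2, q3, q4, q5, q6}
|Sat(E[b U E[b U r]])| = |{q0, q1, q2, q3, q4, q5, q6}| = 7.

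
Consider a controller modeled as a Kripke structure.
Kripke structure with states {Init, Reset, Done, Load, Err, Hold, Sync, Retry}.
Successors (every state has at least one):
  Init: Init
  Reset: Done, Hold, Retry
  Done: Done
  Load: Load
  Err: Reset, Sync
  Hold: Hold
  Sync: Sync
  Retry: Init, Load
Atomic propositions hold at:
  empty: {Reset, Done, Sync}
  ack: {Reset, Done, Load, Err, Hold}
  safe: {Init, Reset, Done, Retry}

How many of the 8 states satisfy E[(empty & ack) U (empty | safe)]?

5

Sat(empty & ack) = {Reset, Done}
Sat(empty | safe) = {Init, Reset, Done, Sync, Retry}
E[(empty & ack) U (empty | safe)]: least fixpoint, start Z0 = Sat((empty | safe)) = {Init, Reset, Done, Sync, Retry}, add states in Sat(empty & ack) with some successor in Z. Already a fixed point.
Sat(E[(empty & ack) U (empty | safe)]) = {Init, Reset, Done, Sync, Retry}
|Sat(E[(empty & ack) U (empty | safe)])| = |{Init, Reset, Done, Sync, Retry}| = 5.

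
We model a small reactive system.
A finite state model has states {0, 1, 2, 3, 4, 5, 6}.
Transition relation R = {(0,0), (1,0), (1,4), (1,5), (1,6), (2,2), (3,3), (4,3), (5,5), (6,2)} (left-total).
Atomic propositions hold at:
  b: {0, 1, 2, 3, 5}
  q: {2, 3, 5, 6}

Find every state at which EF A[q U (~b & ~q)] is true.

Sat(~b) = {4, 6}
Sat(~q) = {0, 1, 4}
Sat(~b & ~q) = {4}
A[q U (~b & ~q)]: least fixpoint, start Z0 = Sat((~b & ~q)) = {4}, add states in Sat(q) with every successor in Z. Already a fixed point.
Sat(A[q U (~b & ~q)]) = {4}
EF A[q U (~b & ~q)]: least fixpoint, start Z0 = {4}, add states with some successor in Z. Z1 = {1, 4}; fixed.
Sat(EF A[q U (~b & ~q)]) = {1, 4}

{1, 4}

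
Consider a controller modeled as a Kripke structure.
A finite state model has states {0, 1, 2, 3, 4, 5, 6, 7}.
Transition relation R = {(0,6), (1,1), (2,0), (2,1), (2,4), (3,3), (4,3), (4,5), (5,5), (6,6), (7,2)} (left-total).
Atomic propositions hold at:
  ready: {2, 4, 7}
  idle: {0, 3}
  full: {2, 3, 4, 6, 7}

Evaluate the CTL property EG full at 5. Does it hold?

EG full: greatest fixpoint, start Z0 = {2, 3, 4, 6, 7}, keep only states in Sat with some successor in Z. Already a fixed point.
Sat(EG full) = {2, 3, 4, 6, 7}
5 ∉ Sat(EG full) = {2, 3, 4, 6, 7}, so the formula does not hold at 5.

No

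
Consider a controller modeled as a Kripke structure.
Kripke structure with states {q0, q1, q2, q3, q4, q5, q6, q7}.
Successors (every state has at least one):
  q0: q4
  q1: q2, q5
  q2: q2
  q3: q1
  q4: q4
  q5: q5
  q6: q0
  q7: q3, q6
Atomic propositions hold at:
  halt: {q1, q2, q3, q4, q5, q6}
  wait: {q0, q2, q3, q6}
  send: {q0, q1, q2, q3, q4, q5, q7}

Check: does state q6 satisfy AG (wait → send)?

No

Sat(wait → send) = {q0, q1, q2, q3, q4, q5, q7}
AG (wait → send): greatest fixpoint, start Z0 = {q0, q1, q2, q3, q4, q5, q7}, keep only states in Sat with every successor in Z. Z1 = {q0, q1, q2, q3, q4, q5}; fixed.
Sat(AG (wait → send)) = {q0, q1, q2, q3, q4, q5}
q6 ∉ Sat(AG (wait → send)) = {q0, q1, q2, q3, q4, q5}, so the formula does not hold at q6.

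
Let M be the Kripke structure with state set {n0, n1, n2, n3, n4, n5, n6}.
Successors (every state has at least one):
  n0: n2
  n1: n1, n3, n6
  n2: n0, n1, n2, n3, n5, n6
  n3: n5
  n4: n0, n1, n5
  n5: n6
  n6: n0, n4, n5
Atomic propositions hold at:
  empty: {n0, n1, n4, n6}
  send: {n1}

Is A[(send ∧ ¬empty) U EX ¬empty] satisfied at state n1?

Yes

Sat(¬empty) = {n2, n3, n5}
Sat(send ∧ ¬empty) = ∅
Sat(EX ¬empty) = {s : some successor in {n2, n3, n5}} = {n0, n1, n2, n3, n4, n6}
A[(send ∧ ¬empty) U EX ¬empty]: least fixpoint, start Z0 = Sat(EX ¬empty) = {n0, n1, n2, n3, n4, n6}, add states in Sat(send ∧ ¬empty) with every successor in Z. Already a fixed point.
Sat(A[(send ∧ ¬empty) U EX ¬empty]) = {n0, n1, n2, n3, n4, n6}
n1 ∈ Sat(A[(send ∧ ¬empty) U EX ¬empty]) = {n0, n1, n2, n3, n4, n6}, so the formula holds at n1.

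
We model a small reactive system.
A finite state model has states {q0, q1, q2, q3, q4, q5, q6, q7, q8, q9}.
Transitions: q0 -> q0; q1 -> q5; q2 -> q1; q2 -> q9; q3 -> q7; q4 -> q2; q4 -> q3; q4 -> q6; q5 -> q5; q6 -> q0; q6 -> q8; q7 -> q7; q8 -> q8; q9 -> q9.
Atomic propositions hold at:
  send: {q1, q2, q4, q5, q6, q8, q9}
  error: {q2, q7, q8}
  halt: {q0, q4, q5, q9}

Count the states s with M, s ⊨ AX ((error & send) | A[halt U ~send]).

Sat(error & send) = {q2, q8}
Sat(~send) = {q0, q3, q7}
A[halt U ~send]: least fixpoint, start Z0 = Sat(~send) = {q0, q3, q7}, add states in Sat(halt) with every successor in Z. Already a fixed point.
Sat(A[halt U ~send]) = {q0, q3, q7}
Sat((error & send) | A[halt U ~send]) = {q0, q2, q3, q7, q8}
Sat(AX ((error & send) | A[halt U ~send])) = {s : every successor in {q0, q2, q3, q7, q8}} = {q0, q3, q6, q7, q8}
|Sat(AX ((error & send) | A[halt U ~send]))| = |{q0, q3, q6, q7, q8}| = 5.

5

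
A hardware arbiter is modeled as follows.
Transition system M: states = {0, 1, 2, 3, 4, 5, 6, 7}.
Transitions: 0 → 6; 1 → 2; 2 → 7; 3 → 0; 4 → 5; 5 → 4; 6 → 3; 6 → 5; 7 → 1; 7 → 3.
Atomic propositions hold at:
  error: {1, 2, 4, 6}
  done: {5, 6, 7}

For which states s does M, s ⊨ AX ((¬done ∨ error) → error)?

{0, 1, 2, 4, 5}

Sat(¬done) = {0, 1, 2, 3, 4}
Sat(¬done ∨ error) = {0, 1, 2, 3, 4, 6}
Sat((¬done ∨ error) → error) = {1, 2, 4, 5, 6, 7}
Sat(AX ((¬done ∨ error) → error)) = {s : every successor in {1, 2, 4, 5, 6, 7}} = {0, 1, 2, 4, 5}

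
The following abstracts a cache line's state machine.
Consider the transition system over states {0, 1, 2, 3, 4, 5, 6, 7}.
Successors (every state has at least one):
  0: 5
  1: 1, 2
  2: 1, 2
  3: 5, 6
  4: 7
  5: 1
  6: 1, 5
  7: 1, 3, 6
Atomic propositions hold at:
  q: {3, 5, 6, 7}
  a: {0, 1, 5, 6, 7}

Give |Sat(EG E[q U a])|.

E[q U a]: least fixpoint, start Z0 = Sat(a) = {0, 1, 5, 6, 7}, add states in Sat(q) with some successor in Z. Z1 = {0, 1, 3, 5, 6, 7}; fixed.
Sat(E[q U a]) = {0, 1, 3, 5, 6, 7}
EG E[q U a]: greatest fixpoint, start Z0 = {0, 1, 3, 5, 6, 7}, keep only states in Sat with some successor in Z. Already a fixed point.
Sat(EG E[q U a]) = {0, 1, 3, 5, 6, 7}
|Sat(EG E[q U a])| = |{0, 1, 3, 5, 6, 7}| = 6.

6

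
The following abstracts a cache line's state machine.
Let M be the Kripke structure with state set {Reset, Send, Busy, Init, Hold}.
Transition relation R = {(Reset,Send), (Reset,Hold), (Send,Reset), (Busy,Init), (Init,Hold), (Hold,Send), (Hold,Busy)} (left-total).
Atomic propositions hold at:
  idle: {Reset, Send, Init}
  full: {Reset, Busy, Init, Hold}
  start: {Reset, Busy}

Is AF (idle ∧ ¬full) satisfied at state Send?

Sat(¬full) = {Send}
Sat(idle ∧ ¬full) = {Send}
AF (idle ∧ ¬full): least fixpoint, start Z0 = {Send}, add states with every successor in Z. Already a fixed point.
Sat(AF (idle ∧ ¬full)) = {Send}
Send ∈ Sat(AF (idle ∧ ¬full)) = {Send}, so the formula holds at Send.

Yes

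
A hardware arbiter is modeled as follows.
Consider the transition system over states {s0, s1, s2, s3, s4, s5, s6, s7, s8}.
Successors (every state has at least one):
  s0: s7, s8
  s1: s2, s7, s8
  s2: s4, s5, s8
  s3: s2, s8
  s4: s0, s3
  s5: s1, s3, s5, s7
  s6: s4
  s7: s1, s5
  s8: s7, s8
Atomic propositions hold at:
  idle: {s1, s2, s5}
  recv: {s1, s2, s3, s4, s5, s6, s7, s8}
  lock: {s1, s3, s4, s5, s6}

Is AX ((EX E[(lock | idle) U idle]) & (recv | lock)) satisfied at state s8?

No

Sat(lock | idle) = {s1, s2, s3, s4, s5, s6}
E[(lock | idle) U idle]: least fixpoint, start Z0 = Sat(idle) = {s1, s2, s5}, add states in Sat(lock | idle) with some successor in Z. Z1 = {s1, s2, s3, s5}; Z2 = {s1, s2, s3, s4, s5}; Z3 = {s1, s2, s3, s4, s5, s6}; fixed.
Sat(E[(lock | idle) U idle]) = {s1, s2, s3, s4, s5, s6}
Sat(EX E[(lock | idle) U idle]) = {s : some successor in {s1, s2, s3, s4, s5, s6}} = {s1, s2, s3, s4, s5, s6, s7}
Sat(recv | lock) = {s1, s2, s3, s4, s5, s6, s7, s8}
Sat((EX E[(lock | idle) U idle]) & (recv | lock)) = {s1, s2, s3, s4, s5, s6, s7}
Sat(AX ((EX E[(lock | idle) U idle]) & (recv | lock))) = {s : every successor in {s1, s2, s3, s4, s5, s6, s7}} = {s5, s6, s7}
s8 ∉ Sat(AX ((EX E[(lock | idle) U idle]) & (recv | lock))) = {s5, s6, s7}, so the formula does not hold at s8.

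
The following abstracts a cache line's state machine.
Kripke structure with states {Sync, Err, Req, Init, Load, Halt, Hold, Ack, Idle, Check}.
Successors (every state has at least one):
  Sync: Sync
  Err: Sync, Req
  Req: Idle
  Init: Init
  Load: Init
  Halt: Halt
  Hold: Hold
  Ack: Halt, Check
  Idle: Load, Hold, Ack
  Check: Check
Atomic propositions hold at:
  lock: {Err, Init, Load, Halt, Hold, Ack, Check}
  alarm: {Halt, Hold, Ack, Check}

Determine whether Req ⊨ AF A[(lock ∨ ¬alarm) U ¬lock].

Yes

Sat(¬alarm) = {Sync, Err, Req, Init, Load, Idle}
Sat(lock ∨ ¬alarm) = {Sync, Err, Req, Init, Load, Halt, Hold, Ack, Idle, Check}
Sat(¬lock) = {Sync, Req, Idle}
A[(lock ∨ ¬alarm) U ¬lock]: least fixpoint, start Z0 = Sat(¬lock) = {Sync, Req, Idle}, add states in Sat(lock ∨ ¬alarm) with every successor in Z. Z1 = {Sync, Err, Req, Idle}; fixed.
Sat(A[(lock ∨ ¬alarm) U ¬lock]) = {Sync, Err, Req, Idle}
AF A[(lock ∨ ¬alarm) U ¬lock]: least fixpoint, start Z0 = {Sync, Err, Req, Idle}, add states with every successor in Z. Already a fixed point.
Sat(AF A[(lock ∨ ¬alarm) U ¬lock]) = {Sync, Err, Req, Idle}
Req ∈ Sat(AF A[(lock ∨ ¬alarm) U ¬lock]) = {Sync, Err, Req, Idle}, so the formula holds at Req.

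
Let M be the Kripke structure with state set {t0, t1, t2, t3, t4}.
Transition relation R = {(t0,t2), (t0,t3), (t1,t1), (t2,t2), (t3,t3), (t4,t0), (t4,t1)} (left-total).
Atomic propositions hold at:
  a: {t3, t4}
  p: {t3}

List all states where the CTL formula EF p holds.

EF p: least fixpoint, start Z0 = {t3}, add states with some successor in Z. Z1 = {t0, t3}; Z2 = {t0, t3, t4}; fixed.
Sat(EF p) = {t0, t3, t4}

{t0, t3, t4}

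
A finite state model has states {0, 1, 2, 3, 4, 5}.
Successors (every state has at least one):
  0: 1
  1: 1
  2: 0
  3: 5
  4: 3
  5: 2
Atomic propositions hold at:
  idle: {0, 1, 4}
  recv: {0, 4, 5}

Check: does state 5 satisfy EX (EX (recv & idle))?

Yes

Sat(recv & idle) = {0, 4}
Sat(EX (recv & idle)) = {s : some successor in {0, 4}} = {2}
Sat(EX (EX (recv & idle))) = {s : some successor in {2}} = {5}
5 ∈ Sat(EX (EX (recv & idle))) = {5}, so the formula holds at 5.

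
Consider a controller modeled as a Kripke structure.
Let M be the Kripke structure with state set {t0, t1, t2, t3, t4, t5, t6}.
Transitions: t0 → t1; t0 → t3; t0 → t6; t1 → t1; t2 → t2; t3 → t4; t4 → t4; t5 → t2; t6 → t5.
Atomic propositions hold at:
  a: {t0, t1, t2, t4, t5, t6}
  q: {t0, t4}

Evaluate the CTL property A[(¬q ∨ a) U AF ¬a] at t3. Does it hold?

Sat(¬q) = {t1, t2, t3, t5, t6}
Sat(¬q ∨ a) = {t0, t1, t2, t3, t4, t5, t6}
Sat(¬a) = {t3}
AF ¬a: least fixpoint, start Z0 = {t3}, add states with every successor in Z. Already a fixed point.
Sat(AF ¬a) = {t3}
A[(¬q ∨ a) U AF ¬a]: least fixpoint, start Z0 = Sat(AF ¬a) = {t3}, add states in Sat(¬q ∨ a) with every successor in Z. Already a fixed point.
Sat(A[(¬q ∨ a) U AF ¬a]) = {t3}
t3 ∈ Sat(A[(¬q ∨ a) U AF ¬a]) = {t3}, so the formula holds at t3.

Yes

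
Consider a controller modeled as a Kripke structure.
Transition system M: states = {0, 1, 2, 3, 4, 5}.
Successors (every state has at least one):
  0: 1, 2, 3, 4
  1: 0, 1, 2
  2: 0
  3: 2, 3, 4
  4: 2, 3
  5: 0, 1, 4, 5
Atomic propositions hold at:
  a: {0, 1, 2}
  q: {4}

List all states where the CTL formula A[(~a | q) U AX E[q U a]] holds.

Sat(~a) = {3, 4, 5}
Sat(~a | q) = {3, 4, 5}
E[q U a]: least fixpoint, start Z0 = Sat(a) = {0, 1, 2}, add states in Sat(q) with some successor in Z. Z1 = {0, 1, 2, 4}; fixed.
Sat(E[q U a]) = {0, 1, 2, 4}
Sat(AX E[q U a]) = {s : every successor in {0, 1, 2, 4}} = {1, 2}
A[(~a | q) U AX E[q U a]]: least fixpoint, start Z0 = Sat(AX E[q U a]) = {1, 2}, add states in Sat(~a | q) with every successor in Z. Already a fixed point.
Sat(A[(~a | q) U AX E[q U a]]) = {1, 2}

{1, 2}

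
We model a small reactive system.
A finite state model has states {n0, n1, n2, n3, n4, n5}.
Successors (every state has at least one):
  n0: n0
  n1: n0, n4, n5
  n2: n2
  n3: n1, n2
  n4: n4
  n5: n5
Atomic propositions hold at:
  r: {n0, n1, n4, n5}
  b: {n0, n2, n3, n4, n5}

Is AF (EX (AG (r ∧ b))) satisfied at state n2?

No

Sat(r ∧ b) = {n0, n4, n5}
AG (r ∧ b): greatest fixpoint, start Z0 = {n0, n4, n5}, keep only states in Sat with every successor in Z. Already a fixed point.
Sat(AG (r ∧ b)) = {n0, n4, n5}
Sat(EX (AG (r ∧ b))) = {s : some successor in {n0, n4, n5}} = {n0, n1, n4, n5}
AF (EX (AG (r ∧ b))): least fixpoint, start Z0 = {n0, n1, n4, n5}, add states with every successor in Z. Already a fixed point.
Sat(AF (EX (AG (r ∧ b)))) = {n0, n1, n4, n5}
n2 ∉ Sat(AF (EX (AG (r ∧ b)))) = {n0, n1, n4, n5}, so the formula does not hold at n2.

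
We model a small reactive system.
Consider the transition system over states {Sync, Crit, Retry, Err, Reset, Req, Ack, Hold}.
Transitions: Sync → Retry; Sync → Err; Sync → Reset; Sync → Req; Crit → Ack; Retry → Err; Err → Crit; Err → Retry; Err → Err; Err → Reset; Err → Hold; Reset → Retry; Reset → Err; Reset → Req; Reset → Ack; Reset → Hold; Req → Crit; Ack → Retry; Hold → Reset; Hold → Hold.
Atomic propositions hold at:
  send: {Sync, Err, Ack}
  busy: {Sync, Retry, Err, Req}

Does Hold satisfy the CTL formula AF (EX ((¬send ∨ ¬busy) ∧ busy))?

No

Sat(¬send) = {Crit, Retry, Reset, Req, Hold}
Sat(¬busy) = {Crit, Reset, Ack, Hold}
Sat(¬send ∨ ¬busy) = {Crit, Retry, Reset, Req, Ack, Hold}
Sat((¬send ∨ ¬busy) ∧ busy) = {Retry, Req}
Sat(EX ((¬send ∨ ¬busy) ∧ busy)) = {s : some successor in {Retry, Req}} = {Sync, Err, Reset, Ack}
AF (EX ((¬send ∨ ¬busy) ∧ busy)): least fixpoint, start Z0 = {Sync, Err, Reset, Ack}, add states with every successor in Z. Z1 = {Sync, Crit, Retry, Err, Reset, Ack}; Z2 = {Sync, Crit, Retry, Err, Reset, Req, Ack}; fixed.
Sat(AF (EX ((¬send ∨ ¬busy) ∧ busy))) = {Sync, Crit, Retry, Err, Reset, Req, Ack}
Hold ∉ Sat(AF (EX ((¬send ∨ ¬busy) ∧ busy))) = {Sync, Crit, Retry, Err, Reset, Req, Ack}, so the formula does not hold at Hold.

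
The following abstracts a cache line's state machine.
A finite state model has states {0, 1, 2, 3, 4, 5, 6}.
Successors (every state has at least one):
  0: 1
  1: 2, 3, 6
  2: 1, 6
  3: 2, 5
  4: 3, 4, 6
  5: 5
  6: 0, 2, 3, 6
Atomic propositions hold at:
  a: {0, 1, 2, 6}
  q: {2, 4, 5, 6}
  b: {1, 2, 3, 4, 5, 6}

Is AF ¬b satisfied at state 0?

Yes

Sat(¬b) = {0}
AF ¬b: least fixpoint, start Z0 = {0}, add states with every successor in Z. Already a fixed point.
Sat(AF ¬b) = {0}
0 ∈ Sat(AF ¬b) = {0}, so the formula holds at 0.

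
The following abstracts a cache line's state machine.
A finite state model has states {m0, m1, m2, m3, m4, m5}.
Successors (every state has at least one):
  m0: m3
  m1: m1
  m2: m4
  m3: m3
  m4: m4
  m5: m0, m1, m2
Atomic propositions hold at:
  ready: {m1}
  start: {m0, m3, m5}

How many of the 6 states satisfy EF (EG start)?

3

EG start: greatest fixpoint, start Z0 = {m0, m3, m5}, keep only states in Sat with some successor in Z. Already a fixed point.
Sat(EG start) = {m0, m3, m5}
EF (EG start): least fixpoint, start Z0 = {m0, m3, m5}, add states with some successor in Z. Already a fixed point.
Sat(EF (EG start)) = {m0, m3, m5}
|Sat(EF (EG start))| = |{m0, m3, m5}| = 3.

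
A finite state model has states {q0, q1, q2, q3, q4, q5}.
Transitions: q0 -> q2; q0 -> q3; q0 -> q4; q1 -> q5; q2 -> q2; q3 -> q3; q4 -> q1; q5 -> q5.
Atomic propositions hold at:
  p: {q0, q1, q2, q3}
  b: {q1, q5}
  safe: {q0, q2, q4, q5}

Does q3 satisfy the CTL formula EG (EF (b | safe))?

Sat(b | safe) = {q0, q1, q2, q4, q5}
EF (b | safe): least fixpoint, start Z0 = {q0, q1, q2, q4, q5}, add states with some successor in Z. Already a fixed point.
Sat(EF (b | safe)) = {q0, q1, q2, q4, q5}
EG (EF (b | safe)): greatest fixpoint, start Z0 = {q0, q1, q2, q4, q5}, keep only states in Sat with some successor in Z. Already a fixed point.
Sat(EG (EF (b | safe))) = {q0, q1, q2, q4, q5}
q3 ∉ Sat(EG (EF (b | safe))) = {q0, q1, q2, q4, q5}, so the formula does not hold at q3.

No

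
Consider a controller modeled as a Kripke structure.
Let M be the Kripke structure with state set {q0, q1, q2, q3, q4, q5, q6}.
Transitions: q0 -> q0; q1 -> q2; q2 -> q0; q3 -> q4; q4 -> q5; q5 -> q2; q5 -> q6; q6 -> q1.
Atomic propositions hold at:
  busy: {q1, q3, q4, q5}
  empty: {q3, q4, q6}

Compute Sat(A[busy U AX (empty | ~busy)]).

Sat(~busy) = {q0, q2, q6}
Sat(empty | ~busy) = {q0, q2, q3, q4, q6}
Sat(AX (empty | ~busy)) = {s : every successor in {q0, q2, q3, q4, q6}} = {q0, q1, q2, q3, q5}
A[busy U AX (empty | ~busy)]: least fixpoint, start Z0 = Sat(AX (empty | ~busy)) = {q0, q1, q2, q3, q5}, add states in Sat(busy) with every successor in Z. Z1 = {q0, q1, q2, q3, q4, q5}; fixed.
Sat(A[busy U AX (empty | ~busy)]) = {q0, q1, q2, q3, q4, q5}

{q0, q1, q2, q3, q4, q5}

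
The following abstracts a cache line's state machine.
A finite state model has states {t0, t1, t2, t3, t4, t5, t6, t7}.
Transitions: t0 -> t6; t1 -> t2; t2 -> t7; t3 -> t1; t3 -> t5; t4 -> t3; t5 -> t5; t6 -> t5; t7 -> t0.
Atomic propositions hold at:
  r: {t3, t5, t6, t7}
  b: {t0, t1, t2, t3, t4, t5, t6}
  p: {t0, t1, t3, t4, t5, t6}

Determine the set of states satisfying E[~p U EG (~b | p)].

Sat(~p) = {t2, t7}
Sat(~b) = {t7}
Sat(~b | p) = {t0, t1, t3, t4, t5, t6, t7}
EG (~b | p): greatest fixpoint, start Z0 = {t0, t1, t3, t4, t5, t6, t7}, keep only states in Sat with some successor in Z. Z1 = {t0, t3, t4, t5, t6, t7}; fixed.
Sat(EG (~b | p)) = {t0, t3, t4, t5, t6, t7}
E[~p U EG (~b | p)]: least fixpoint, start Z0 = Sat(EG (~b | p)) = {t0, t3, t4, t5, t6, t7}, add states in Sat(~p) with some successor in Z. Z1 = {t0, t2, t3, t4, t5, t6, t7}; fixed.
Sat(E[~p U EG (~b | p)]) = {t0, t2, t3, t4, t5, t6, t7}

{t0, t2, t3, t4, t5, t6, t7}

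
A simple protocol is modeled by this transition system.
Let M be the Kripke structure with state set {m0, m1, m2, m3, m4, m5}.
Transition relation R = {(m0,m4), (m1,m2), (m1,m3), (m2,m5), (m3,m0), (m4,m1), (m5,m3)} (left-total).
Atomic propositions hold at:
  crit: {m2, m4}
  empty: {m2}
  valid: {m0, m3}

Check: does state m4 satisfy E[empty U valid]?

E[empty U valid]: least fixpoint, start Z0 = Sat(valid) = {m0, m3}, add states in Sat(empty) with some successor in Z. Already a fixed point.
Sat(E[empty U valid]) = {m0, m3}
m4 ∉ Sat(E[empty U valid]) = {m0, m3}, so the formula does not hold at m4.

No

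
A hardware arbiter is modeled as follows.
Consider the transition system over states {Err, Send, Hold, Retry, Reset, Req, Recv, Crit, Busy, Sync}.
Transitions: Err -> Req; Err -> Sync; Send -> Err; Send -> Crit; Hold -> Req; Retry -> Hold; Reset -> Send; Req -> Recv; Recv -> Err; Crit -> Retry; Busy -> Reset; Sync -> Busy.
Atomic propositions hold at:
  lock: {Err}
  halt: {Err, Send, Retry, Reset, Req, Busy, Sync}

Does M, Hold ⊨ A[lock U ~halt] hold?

Yes

Sat(~halt) = {Hold, Recv, Crit}
A[lock U ~halt]: least fixpoint, start Z0 = Sat(~halt) = {Hold, Recv, Crit}, add states in Sat(lock) with every successor in Z. Already a fixed point.
Sat(A[lock U ~halt]) = {Hold, Recv, Crit}
Hold ∈ Sat(A[lock U ~halt]) = {Hold, Recv, Crit}, so the formula holds at Hold.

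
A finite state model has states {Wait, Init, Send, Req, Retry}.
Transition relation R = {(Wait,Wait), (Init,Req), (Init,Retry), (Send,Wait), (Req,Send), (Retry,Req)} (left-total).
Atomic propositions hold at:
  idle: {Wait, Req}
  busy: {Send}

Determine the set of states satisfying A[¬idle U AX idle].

Sat(¬idle) = {Init, Send, Retry}
Sat(AX idle) = {s : every successor in {Wait, Req}} = {Wait, Send, Retry}
A[¬idle U AX idle]: least fixpoint, start Z0 = Sat(AX idle) = {Wait, Send, Retry}, add states in Sat(¬idle) with every successor in Z. Already a fixed point.
Sat(A[¬idle U AX idle]) = {Wait, Send, Retry}

{Wait, Send, Retry}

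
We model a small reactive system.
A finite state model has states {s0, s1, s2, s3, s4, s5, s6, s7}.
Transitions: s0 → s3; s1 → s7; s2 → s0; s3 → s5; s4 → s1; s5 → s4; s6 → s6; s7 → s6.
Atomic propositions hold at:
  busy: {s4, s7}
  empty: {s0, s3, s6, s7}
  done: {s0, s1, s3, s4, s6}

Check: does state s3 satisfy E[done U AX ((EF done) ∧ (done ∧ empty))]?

EF done: least fixpoint, start Z0 = {s0, s1, s3, s4, s6}, add states with some successor in Z. Z1 = {s0, s1, s2, s3, s4, s5, s6, s7}; fixed.
Sat(EF done) = {s0, s1, s2, s3, s4, s5, s6, s7}
Sat(done ∧ empty) = {s0, s3, s6}
Sat((EF done) ∧ (done ∧ empty)) = {s0, s3, s6}
Sat(AX ((EF done) ∧ (done ∧ empty))) = {s : every successor in {s0, s3, s6}} = {s0, s2, s6, s7}
E[done U AX ((EF done) ∧ (done ∧ empty))]: least fixpoint, start Z0 = Sat(AX ((EF done) ∧ (done ∧ empty))) = {s0, s2, s6, s7}, add states in Sat(done) with some successor in Z. Z1 = {s0, s1, s2, s6, s7}; Z2 = {s0, s1, s2, s4, s6, s7}; fixed.
Sat(E[done U AX ((EF done) ∧ (done ∧ empty))]) = {s0, s1, s2, s4, s6, s7}
s3 ∉ Sat(E[done U AX ((EF done) ∧ (done ∧ empty))]) = {s0, s1, s2, s4, s6, s7}, so the formula does not hold at s3.

No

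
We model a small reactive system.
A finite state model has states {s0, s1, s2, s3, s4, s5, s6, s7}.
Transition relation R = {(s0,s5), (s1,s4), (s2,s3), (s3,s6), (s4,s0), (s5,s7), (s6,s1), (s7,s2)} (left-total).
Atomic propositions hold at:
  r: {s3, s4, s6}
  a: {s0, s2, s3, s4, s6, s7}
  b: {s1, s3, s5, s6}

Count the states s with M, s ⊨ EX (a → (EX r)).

4

Sat(EX r) = {s : some successor in {s3, s4, s6}} = {s1, s2, s3}
Sat(a → (EX r)) = {s1, s2, s3, s5}
Sat(EX (a → (EX r))) = {s : some successor in {s1, s2, s3, s5}} = {s0, s2, s6, s7}
|Sat(EX (a → (EX r)))| = |{s0, s2, s6, s7}| = 4.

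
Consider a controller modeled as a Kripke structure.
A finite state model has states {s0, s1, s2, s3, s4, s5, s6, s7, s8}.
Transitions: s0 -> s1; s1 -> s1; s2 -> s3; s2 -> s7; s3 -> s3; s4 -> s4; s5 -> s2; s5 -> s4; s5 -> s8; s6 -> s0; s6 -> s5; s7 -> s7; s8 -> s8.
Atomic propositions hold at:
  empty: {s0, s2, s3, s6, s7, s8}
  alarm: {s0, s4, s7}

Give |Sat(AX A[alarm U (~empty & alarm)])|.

1

Sat(~empty) = {s1, s4, s5}
Sat(~empty & alarm) = {s4}
A[alarm U (~empty & alarm)]: least fixpoint, start Z0 = Sat((~empty & alarm)) = {s4}, add states in Sat(alarm) with every successor in Z. Already a fixed point.
Sat(A[alarm U (~empty & alarm)]) = {s4}
Sat(AX A[alarm U (~empty & alarm)]) = {s : every successor in {s4}} = {s4}
|Sat(AX A[alarm U (~empty & alarm)])| = |{s4}| = 1.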